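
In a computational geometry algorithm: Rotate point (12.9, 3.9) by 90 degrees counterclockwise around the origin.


90° CCW: (x,y) -> (-y, x)
(12.9,3.9) -> (-3.9, 12.9)

(-3.9, 12.9)


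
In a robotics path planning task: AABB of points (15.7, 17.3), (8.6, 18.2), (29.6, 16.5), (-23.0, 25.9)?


x range: [-23, 29.6]
y range: [16.5, 25.9]
Bounding box: (-23,16.5) to (29.6,25.9)

(-23,16.5) to (29.6,25.9)


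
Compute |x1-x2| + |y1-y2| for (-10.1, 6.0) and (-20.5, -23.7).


|(-10.1)-(-20.5)| + |6-(-23.7)| = 10.4 + 29.7 = 40.1

40.1


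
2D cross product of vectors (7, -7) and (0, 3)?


u x v = u_x*v_y - u_y*v_x = 7*3 - (-7)*0
= 21 - 0 = 21

21


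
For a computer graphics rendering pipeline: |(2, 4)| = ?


|u| = sqrt(2^2 + 4^2) = sqrt(20) = 4.4721

4.4721


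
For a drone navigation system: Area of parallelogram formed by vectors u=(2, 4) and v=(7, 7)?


|u x v| = |2*7 - 4*7|
= |14 - 28| = 14

14


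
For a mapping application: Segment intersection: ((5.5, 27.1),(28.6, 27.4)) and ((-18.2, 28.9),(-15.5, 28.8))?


Cross products: d1=-2.49, d2=0.63, d3=48.69, d4=45.57
d1*d2 < 0 and d3*d4 < 0? no

No, they don't intersect


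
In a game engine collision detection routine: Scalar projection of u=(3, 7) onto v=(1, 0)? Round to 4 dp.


u.v = 3, |v| = sqrt(1) = 1
Scalar projection = u.v / |v| = 3 / sqrt(1) = 3

3


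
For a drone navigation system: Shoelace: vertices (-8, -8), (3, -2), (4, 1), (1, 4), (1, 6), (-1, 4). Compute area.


Shoelace sum: ((-8)*(-2) - 3*(-8)) + (3*1 - 4*(-2)) + (4*4 - 1*1) + (1*6 - 1*4) + (1*4 - (-1)*6) + ((-1)*(-8) - (-8)*4)
= 118
Area = |118|/2 = 59

59


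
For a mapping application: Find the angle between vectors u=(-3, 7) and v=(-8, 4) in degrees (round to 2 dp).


u.v = 52, |u| = sqrt(58) = 7.6158, |v| = sqrt(80) = 8.9443
cos(theta) = u.v/(|u||v|) = 52/sqrt(4640) = 0.763386
theta = acos(0.763386) = 40.24 degrees

40.24 degrees


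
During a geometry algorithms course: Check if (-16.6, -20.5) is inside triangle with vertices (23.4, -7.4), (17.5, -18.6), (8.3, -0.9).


Cross products: AB x AP = -370.71, BC x BP = 621.05, CA x CP = -457.81
All same sign? no

No, outside


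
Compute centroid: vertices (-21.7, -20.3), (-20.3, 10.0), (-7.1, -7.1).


Centroid = ((x_A+x_B+x_C)/3, (y_A+y_B+y_C)/3)
= (((-21.7)+(-20.3)+(-7.1))/3, ((-20.3)+10+(-7.1))/3)
= (-16.3667, -5.8)

(-16.3667, -5.8)


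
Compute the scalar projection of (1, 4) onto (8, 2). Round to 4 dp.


u.v = 16, |v| = sqrt(68) = 8.2462
Scalar projection = u.v / |v| = 16 / sqrt(68) = 1.9403

1.9403


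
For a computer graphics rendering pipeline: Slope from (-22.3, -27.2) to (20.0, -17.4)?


slope = (y2-y1)/(x2-x1) = ((-17.4)-(-27.2))/(20-(-22.3)) = 9.8/42.3 = 0.2317

0.2317


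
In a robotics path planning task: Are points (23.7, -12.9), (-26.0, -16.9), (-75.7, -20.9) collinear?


Cross product: ((-26)-23.7)*((-20.9)-(-12.9)) - ((-16.9)-(-12.9))*((-75.7)-23.7)
= 0

Yes, collinear


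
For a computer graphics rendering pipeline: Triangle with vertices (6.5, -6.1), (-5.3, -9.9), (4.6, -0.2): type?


Side lengths squared: AB^2=153.68, BC^2=192.1, CA^2=38.42
Sorted: [38.42, 153.68, 192.1]
By sides: Scalene, By angles: Right

Scalene, Right


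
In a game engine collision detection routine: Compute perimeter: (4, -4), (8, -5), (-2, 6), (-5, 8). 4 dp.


Sides: (4, -4)->(8, -5): sqrt(17) = 4.123106, (8, -5)->(-2, 6): sqrt(221) = 14.866069, (-2, 6)->(-5, 8): sqrt(13) = 3.605551, (-5, 8)->(4, -4): sqrt(225) = 15
Sum = 37.594726
Perimeter = 37.5947

37.5947


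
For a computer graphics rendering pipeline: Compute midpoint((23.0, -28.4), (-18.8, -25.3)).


M = ((23+(-18.8))/2, ((-28.4)+(-25.3))/2)
= (2.1, -26.85)

(2.1, -26.85)


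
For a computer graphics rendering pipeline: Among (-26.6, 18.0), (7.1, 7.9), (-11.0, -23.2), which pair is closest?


d(P0,P1) = 35.181, d(P0,P2) = 44.0545, d(P1,P2) = 35.9836
Closest: P0 and P1

Closest pair: (-26.6, 18.0) and (7.1, 7.9), distance = 35.181


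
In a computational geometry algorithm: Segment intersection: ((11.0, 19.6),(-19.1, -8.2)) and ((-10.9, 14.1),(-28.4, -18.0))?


Cross products: d1=606.74, d2=127.03, d3=-443.27, d4=36.44
d1*d2 < 0 and d3*d4 < 0? no

No, they don't intersect


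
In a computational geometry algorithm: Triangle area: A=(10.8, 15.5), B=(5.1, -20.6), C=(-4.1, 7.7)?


Area = |x_A(y_B-y_C) + x_B(y_C-y_A) + x_C(y_A-y_B)|/2
= |(-305.64) + (-39.78) + (-148.01)|/2
= 493.43/2 = 246.715

246.715


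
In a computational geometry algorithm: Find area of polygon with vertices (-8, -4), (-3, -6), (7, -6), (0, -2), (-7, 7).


Shoelace sum: ((-8)*(-6) - (-3)*(-4)) + ((-3)*(-6) - 7*(-6)) + (7*(-2) - 0*(-6)) + (0*7 - (-7)*(-2)) + ((-7)*(-4) - (-8)*7)
= 152
Area = |152|/2 = 76

76


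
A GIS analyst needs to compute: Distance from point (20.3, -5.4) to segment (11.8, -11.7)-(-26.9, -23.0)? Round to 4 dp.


Project P onto AB: t = 0 (clamped to [0,1])
Closest point on segment: (11.8, -11.7)
Distance: 10.5802

10.5802


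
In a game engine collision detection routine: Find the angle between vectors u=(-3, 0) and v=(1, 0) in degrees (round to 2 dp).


u.v = -3, |u| = sqrt(9) = 3, |v| = sqrt(1) = 1
cos(theta) = u.v/(|u||v|) = -3/sqrt(9) = -1
theta = acos(-1) = 180 degrees

180 degrees


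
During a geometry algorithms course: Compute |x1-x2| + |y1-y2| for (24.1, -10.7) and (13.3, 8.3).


|24.1-13.3| + |(-10.7)-8.3| = 10.8 + 19 = 29.8

29.8


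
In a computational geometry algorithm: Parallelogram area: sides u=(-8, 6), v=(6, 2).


|u x v| = |(-8)*2 - 6*6|
= |(-16) - 36| = 52

52


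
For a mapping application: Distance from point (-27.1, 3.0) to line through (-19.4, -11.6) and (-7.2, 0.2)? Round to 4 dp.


|cross product| = 268.98
|line direction| = sqrt(288.08) = 16.9729
Distance = 268.98/sqrt(288.08) = 15.8476

15.8476


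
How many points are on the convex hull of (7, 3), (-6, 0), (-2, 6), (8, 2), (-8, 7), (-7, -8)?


Convex hull vertices (CCW): (-8, 7), (-7, -8), (8, 2), (7, 3), (-2, 6)
Count = 5

5


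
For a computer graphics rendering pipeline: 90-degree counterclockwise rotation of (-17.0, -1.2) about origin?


90° CCW: (x,y) -> (-y, x)
(-17,-1.2) -> (1.2, -17)

(1.2, -17)


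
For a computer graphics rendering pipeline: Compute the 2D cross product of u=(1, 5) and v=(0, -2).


u x v = u_x*v_y - u_y*v_x = 1*(-2) - 5*0
= (-2) - 0 = -2

-2


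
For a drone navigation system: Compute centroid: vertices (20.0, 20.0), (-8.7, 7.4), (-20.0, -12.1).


Centroid = ((x_A+x_B+x_C)/3, (y_A+y_B+y_C)/3)
= ((20+(-8.7)+(-20))/3, (20+7.4+(-12.1))/3)
= (-2.9, 5.1)

(-2.9, 5.1)


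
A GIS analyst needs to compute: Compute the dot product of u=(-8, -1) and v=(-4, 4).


u . v = u_x*v_x + u_y*v_y = (-8)*(-4) + (-1)*4
= 32 + (-4) = 28

28


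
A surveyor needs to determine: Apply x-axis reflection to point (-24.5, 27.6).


Reflection over x-axis: (x,y) -> (x,-y)
(-24.5, 27.6) -> (-24.5, -27.6)

(-24.5, -27.6)


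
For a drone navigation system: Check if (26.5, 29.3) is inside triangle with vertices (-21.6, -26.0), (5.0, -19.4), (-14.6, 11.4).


Cross products: AB x AP = 1153.52, BC x BP = -1616.72, CA x CP = 1411.84
All same sign? no

No, outside


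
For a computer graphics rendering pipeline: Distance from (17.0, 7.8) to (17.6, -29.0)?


dx=0.6, dy=-36.8
d^2 = 0.6^2 + (-36.8)^2 = 1354.6
d = sqrt(1354.6) = 36.8049

36.8049


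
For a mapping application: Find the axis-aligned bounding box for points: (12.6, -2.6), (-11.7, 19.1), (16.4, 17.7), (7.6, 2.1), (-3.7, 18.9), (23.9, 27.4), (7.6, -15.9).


x range: [-11.7, 23.9]
y range: [-15.9, 27.4]
Bounding box: (-11.7,-15.9) to (23.9,27.4)

(-11.7,-15.9) to (23.9,27.4)


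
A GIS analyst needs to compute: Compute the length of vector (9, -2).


|u| = sqrt(9^2 + (-2)^2) = sqrt(85) = 9.2195

9.2195


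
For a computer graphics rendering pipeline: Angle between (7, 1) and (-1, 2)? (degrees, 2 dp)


u.v = -5, |u| = sqrt(50) = 7.0711, |v| = sqrt(5) = 2.2361
cos(theta) = u.v/(|u||v|) = -5/sqrt(250) = -0.316228
theta = acos(-0.316228) = 108.43 degrees

108.43 degrees


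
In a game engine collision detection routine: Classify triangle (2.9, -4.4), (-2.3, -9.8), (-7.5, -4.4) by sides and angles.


Side lengths squared: AB^2=56.2, BC^2=56.2, CA^2=108.16
Sorted: [56.2, 56.2, 108.16]
By sides: Isosceles, By angles: Acute

Isosceles, Acute


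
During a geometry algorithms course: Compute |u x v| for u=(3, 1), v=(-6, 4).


|u x v| = |3*4 - 1*(-6)|
= |12 - (-6)| = 18

18


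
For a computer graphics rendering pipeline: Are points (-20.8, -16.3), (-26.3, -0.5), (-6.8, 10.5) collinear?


Cross product: ((-26.3)-(-20.8))*(10.5-(-16.3)) - ((-0.5)-(-16.3))*((-6.8)-(-20.8))
= -368.6

No, not collinear


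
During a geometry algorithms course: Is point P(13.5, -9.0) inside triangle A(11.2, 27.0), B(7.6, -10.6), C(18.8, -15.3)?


Cross products: AB x AP = 216.08, BC x BP = 45.65, CA x CP = 176.31
All same sign? yes

Yes, inside


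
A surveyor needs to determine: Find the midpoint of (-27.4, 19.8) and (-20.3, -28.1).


M = (((-27.4)+(-20.3))/2, (19.8+(-28.1))/2)
= (-23.85, -4.15)

(-23.85, -4.15)


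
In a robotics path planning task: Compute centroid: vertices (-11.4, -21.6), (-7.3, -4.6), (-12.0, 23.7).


Centroid = ((x_A+x_B+x_C)/3, (y_A+y_B+y_C)/3)
= (((-11.4)+(-7.3)+(-12))/3, ((-21.6)+(-4.6)+23.7)/3)
= (-10.2333, -0.8333)

(-10.2333, -0.8333)


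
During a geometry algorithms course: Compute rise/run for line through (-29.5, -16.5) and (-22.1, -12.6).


slope = (y2-y1)/(x2-x1) = ((-12.6)-(-16.5))/((-22.1)-(-29.5)) = 3.9/7.4 = 0.527

0.527


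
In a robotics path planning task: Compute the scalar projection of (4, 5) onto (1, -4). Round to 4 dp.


u.v = -16, |v| = sqrt(17) = 4.1231
Scalar projection = u.v / |v| = -16 / sqrt(17) = -3.8806

-3.8806


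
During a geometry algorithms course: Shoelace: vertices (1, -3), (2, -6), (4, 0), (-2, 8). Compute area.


Shoelace sum: (1*(-6) - 2*(-3)) + (2*0 - 4*(-6)) + (4*8 - (-2)*0) + ((-2)*(-3) - 1*8)
= 54
Area = |54|/2 = 27

27


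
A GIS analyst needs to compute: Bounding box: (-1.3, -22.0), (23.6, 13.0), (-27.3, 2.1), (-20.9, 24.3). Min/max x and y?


x range: [-27.3, 23.6]
y range: [-22, 24.3]
Bounding box: (-27.3,-22) to (23.6,24.3)

(-27.3,-22) to (23.6,24.3)


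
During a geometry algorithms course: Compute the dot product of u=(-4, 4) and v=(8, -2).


u . v = u_x*v_x + u_y*v_y = (-4)*8 + 4*(-2)
= (-32) + (-8) = -40

-40


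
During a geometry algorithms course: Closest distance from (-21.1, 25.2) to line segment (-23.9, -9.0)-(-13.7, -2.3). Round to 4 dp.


Project P onto AB: t = 1 (clamped to [0,1])
Closest point on segment: (-13.7, -2.3)
Distance: 28.4782

28.4782


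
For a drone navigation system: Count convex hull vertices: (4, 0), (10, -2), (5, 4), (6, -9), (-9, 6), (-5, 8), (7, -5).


Convex hull vertices (CCW): (-9, 6), (6, -9), (10, -2), (5, 4), (-5, 8)
Count = 5

5


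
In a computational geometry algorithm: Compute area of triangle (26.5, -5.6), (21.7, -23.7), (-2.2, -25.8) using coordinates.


Area = |x_A(y_B-y_C) + x_B(y_C-y_A) + x_C(y_A-y_B)|/2
= |55.65 + (-438.34) + (-39.82)|/2
= 422.51/2 = 211.255

211.255


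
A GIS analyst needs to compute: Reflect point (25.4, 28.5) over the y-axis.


Reflection over y-axis: (x,y) -> (-x,y)
(25.4, 28.5) -> (-25.4, 28.5)

(-25.4, 28.5)


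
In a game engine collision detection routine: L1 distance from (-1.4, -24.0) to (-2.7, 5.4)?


|(-1.4)-(-2.7)| + |(-24)-5.4| = 1.3 + 29.4 = 30.7

30.7


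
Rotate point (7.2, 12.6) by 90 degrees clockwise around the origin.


90° CW: (x,y) -> (y, -x)
(7.2,12.6) -> (12.6, -7.2)

(12.6, -7.2)


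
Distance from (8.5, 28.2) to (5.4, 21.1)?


dx=-3.1, dy=-7.1
d^2 = (-3.1)^2 + (-7.1)^2 = 60.02
d = sqrt(60.02) = 7.7473

7.7473


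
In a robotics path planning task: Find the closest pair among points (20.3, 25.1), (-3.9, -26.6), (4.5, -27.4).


d(P0,P1) = 57.0835, d(P0,P2) = 54.826, d(P1,P2) = 8.438
Closest: P1 and P2

Closest pair: (-3.9, -26.6) and (4.5, -27.4), distance = 8.438


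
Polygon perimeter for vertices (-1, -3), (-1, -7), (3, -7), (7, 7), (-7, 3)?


Sides: (-1, -3)->(-1, -7): sqrt(16) = 4, (-1, -7)->(3, -7): sqrt(16) = 4, (3, -7)->(7, 7): sqrt(212) = 14.56022, (7, 7)->(-7, 3): sqrt(212) = 14.56022, (-7, 3)->(-1, -3): sqrt(72) = 8.485281
Sum = 45.605721
Perimeter = 45.6057

45.6057


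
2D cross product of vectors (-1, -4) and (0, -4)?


u x v = u_x*v_y - u_y*v_x = (-1)*(-4) - (-4)*0
= 4 - 0 = 4

4


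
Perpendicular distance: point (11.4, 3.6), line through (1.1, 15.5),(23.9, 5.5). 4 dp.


|cross product| = 168.32
|line direction| = sqrt(619.84) = 24.8966
Distance = 168.32/sqrt(619.84) = 6.7608

6.7608


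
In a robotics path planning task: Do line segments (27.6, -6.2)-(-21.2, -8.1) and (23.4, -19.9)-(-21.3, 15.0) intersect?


Cross products: d1=-758.97, d2=1029.08, d3=660.58, d4=-1127.47
d1*d2 < 0 and d3*d4 < 0? yes

Yes, they intersect


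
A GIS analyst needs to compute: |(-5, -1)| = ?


|u| = sqrt((-5)^2 + (-1)^2) = sqrt(26) = 5.099

5.099


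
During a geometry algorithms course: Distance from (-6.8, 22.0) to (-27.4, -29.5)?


dx=-20.6, dy=-51.5
d^2 = (-20.6)^2 + (-51.5)^2 = 3076.61
d = sqrt(3076.61) = 55.4672

55.4672


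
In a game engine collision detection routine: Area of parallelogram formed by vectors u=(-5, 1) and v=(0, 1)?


|u x v| = |(-5)*1 - 1*0|
= |(-5) - 0| = 5

5


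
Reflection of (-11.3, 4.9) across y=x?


Reflection over y=x: (x,y) -> (y,x)
(-11.3, 4.9) -> (4.9, -11.3)

(4.9, -11.3)


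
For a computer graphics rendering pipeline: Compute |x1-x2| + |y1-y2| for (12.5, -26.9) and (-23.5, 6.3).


|12.5-(-23.5)| + |(-26.9)-6.3| = 36 + 33.2 = 69.2

69.2


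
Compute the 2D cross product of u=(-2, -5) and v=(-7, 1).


u x v = u_x*v_y - u_y*v_x = (-2)*1 - (-5)*(-7)
= (-2) - 35 = -37

-37


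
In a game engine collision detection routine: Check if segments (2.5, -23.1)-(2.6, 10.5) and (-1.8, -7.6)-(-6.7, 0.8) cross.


Cross products: d1=39.83, d2=-125.65, d3=146.03, d4=311.51
d1*d2 < 0 and d3*d4 < 0? no

No, they don't intersect


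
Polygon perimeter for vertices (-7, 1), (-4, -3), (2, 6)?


Sides: (-7, 1)->(-4, -3): sqrt(25) = 5, (-4, -3)->(2, 6): sqrt(117) = 10.816654, (2, 6)->(-7, 1): sqrt(106) = 10.29563
Sum = 26.112284
Perimeter = 26.1123

26.1123


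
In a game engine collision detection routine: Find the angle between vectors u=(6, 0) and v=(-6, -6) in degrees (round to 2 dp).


u.v = -36, |u| = sqrt(36) = 6, |v| = sqrt(72) = 8.4853
cos(theta) = u.v/(|u||v|) = -36/sqrt(2592) = -0.707107
theta = acos(-0.707107) = 135 degrees

135 degrees


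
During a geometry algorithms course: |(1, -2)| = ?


|u| = sqrt(1^2 + (-2)^2) = sqrt(5) = 2.2361

2.2361


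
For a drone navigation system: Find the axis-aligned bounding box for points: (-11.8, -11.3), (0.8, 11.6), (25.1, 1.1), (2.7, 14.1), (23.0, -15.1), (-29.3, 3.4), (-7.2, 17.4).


x range: [-29.3, 25.1]
y range: [-15.1, 17.4]
Bounding box: (-29.3,-15.1) to (25.1,17.4)

(-29.3,-15.1) to (25.1,17.4)


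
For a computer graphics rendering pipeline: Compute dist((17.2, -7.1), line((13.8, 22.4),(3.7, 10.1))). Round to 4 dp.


|cross product| = 339.77
|line direction| = sqrt(253.3) = 15.9154
Distance = 339.77/sqrt(253.3) = 21.3485

21.3485


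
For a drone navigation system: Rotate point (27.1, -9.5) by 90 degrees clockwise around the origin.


90° CW: (x,y) -> (y, -x)
(27.1,-9.5) -> (-9.5, -27.1)

(-9.5, -27.1)


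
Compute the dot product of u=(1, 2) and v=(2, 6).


u . v = u_x*v_x + u_y*v_y = 1*2 + 2*6
= 2 + 12 = 14

14


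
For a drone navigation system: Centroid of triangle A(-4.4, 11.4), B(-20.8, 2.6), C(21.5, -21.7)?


Centroid = ((x_A+x_B+x_C)/3, (y_A+y_B+y_C)/3)
= (((-4.4)+(-20.8)+21.5)/3, (11.4+2.6+(-21.7))/3)
= (-1.2333, -2.5667)

(-1.2333, -2.5667)


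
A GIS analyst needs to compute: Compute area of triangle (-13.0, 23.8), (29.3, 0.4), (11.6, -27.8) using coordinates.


Area = |x_A(y_B-y_C) + x_B(y_C-y_A) + x_C(y_A-y_B)|/2
= |(-366.6) + (-1511.88) + 271.44|/2
= 1607.04/2 = 803.52

803.52


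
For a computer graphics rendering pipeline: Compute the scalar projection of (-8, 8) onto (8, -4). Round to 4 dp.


u.v = -96, |v| = sqrt(80) = 8.9443
Scalar projection = u.v / |v| = -96 / sqrt(80) = -10.7331

-10.7331


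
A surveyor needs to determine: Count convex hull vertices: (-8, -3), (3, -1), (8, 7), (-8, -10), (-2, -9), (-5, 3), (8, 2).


Convex hull vertices (CCW): (-8, -10), (-2, -9), (8, 2), (8, 7), (-5, 3), (-8, -3)
Count = 6

6


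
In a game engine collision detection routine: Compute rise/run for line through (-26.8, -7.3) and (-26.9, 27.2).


slope = (y2-y1)/(x2-x1) = (27.2-(-7.3))/((-26.9)-(-26.8)) = 34.5/(-0.1) = -345

-345


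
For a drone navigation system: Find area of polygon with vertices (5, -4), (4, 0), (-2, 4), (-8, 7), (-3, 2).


Shoelace sum: (5*0 - 4*(-4)) + (4*4 - (-2)*0) + ((-2)*7 - (-8)*4) + ((-8)*2 - (-3)*7) + ((-3)*(-4) - 5*2)
= 57
Area = |57|/2 = 28.5

28.5


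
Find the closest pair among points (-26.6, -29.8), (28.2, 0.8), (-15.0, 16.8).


d(P0,P1) = 62.7646, d(P0,P2) = 48.0221, d(P1,P2) = 46.0678
Closest: P1 and P2

Closest pair: (28.2, 0.8) and (-15.0, 16.8), distance = 46.0678


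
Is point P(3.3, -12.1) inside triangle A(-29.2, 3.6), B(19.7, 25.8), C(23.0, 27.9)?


Cross products: AB x AP = -1489.23, BC x BP = -90.63, CA x CP = 1609.29
All same sign? no

No, outside


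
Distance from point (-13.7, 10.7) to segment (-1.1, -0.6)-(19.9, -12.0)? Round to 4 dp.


Project P onto AB: t = 0 (clamped to [0,1])
Closest point on segment: (-1.1, -0.6)
Distance: 16.9248

16.9248


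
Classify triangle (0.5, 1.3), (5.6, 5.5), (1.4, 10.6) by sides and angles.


Side lengths squared: AB^2=43.65, BC^2=43.65, CA^2=87.3
Sorted: [43.65, 43.65, 87.3]
By sides: Isosceles, By angles: Right

Isosceles, Right


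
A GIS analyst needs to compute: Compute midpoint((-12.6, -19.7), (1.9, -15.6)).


M = (((-12.6)+1.9)/2, ((-19.7)+(-15.6))/2)
= (-5.35, -17.65)

(-5.35, -17.65)


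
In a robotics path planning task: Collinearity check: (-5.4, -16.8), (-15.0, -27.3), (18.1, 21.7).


Cross product: ((-15)-(-5.4))*(21.7-(-16.8)) - ((-27.3)-(-16.8))*(18.1-(-5.4))
= -122.85

No, not collinear


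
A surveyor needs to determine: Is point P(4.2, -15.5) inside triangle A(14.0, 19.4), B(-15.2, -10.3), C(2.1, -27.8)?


Cross products: AB x AP = 728.02, BC x BP = 249.54, CA x CP = 47.25
All same sign? yes

Yes, inside


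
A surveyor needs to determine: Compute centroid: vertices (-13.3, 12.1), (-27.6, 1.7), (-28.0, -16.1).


Centroid = ((x_A+x_B+x_C)/3, (y_A+y_B+y_C)/3)
= (((-13.3)+(-27.6)+(-28))/3, (12.1+1.7+(-16.1))/3)
= (-22.9667, -0.7667)

(-22.9667, -0.7667)


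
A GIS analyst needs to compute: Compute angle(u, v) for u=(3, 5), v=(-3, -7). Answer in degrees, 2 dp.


u.v = -44, |u| = sqrt(34) = 5.831, |v| = sqrt(58) = 7.6158
cos(theta) = u.v/(|u||v|) = -44/sqrt(1972) = -0.99083
theta = acos(-0.99083) = 172.23 degrees

172.23 degrees


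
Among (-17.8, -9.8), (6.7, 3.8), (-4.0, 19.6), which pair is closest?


d(P0,P1) = 28.0216, d(P0,P2) = 32.4777, d(P1,P2) = 19.0822
Closest: P1 and P2

Closest pair: (6.7, 3.8) and (-4.0, 19.6), distance = 19.0822


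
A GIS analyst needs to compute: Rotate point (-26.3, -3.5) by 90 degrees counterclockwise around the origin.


90° CCW: (x,y) -> (-y, x)
(-26.3,-3.5) -> (3.5, -26.3)

(3.5, -26.3)


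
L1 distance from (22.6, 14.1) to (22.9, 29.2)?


|22.6-22.9| + |14.1-29.2| = 0.3 + 15.1 = 15.4

15.4


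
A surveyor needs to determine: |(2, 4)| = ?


|u| = sqrt(2^2 + 4^2) = sqrt(20) = 4.4721

4.4721


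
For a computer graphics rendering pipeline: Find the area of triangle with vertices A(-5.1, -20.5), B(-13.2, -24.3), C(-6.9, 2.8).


Area = |x_A(y_B-y_C) + x_B(y_C-y_A) + x_C(y_A-y_B)|/2
= |138.21 + (-307.56) + (-26.22)|/2
= 195.57/2 = 97.785

97.785


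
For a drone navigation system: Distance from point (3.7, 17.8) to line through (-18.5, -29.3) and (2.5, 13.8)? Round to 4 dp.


|cross product| = 32.28
|line direction| = sqrt(2298.61) = 47.9438
Distance = 32.28/sqrt(2298.61) = 0.6733

0.6733


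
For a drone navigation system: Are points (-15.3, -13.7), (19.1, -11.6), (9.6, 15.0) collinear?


Cross product: (19.1-(-15.3))*(15-(-13.7)) - ((-11.6)-(-13.7))*(9.6-(-15.3))
= 934.99

No, not collinear


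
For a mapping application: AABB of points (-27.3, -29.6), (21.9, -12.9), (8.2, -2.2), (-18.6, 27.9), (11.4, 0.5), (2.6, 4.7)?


x range: [-27.3, 21.9]
y range: [-29.6, 27.9]
Bounding box: (-27.3,-29.6) to (21.9,27.9)

(-27.3,-29.6) to (21.9,27.9)


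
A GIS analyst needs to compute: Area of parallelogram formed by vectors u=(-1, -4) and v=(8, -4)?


|u x v| = |(-1)*(-4) - (-4)*8|
= |4 - (-32)| = 36

36


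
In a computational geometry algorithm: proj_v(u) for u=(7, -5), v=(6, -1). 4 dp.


u.v = 47, |v| = sqrt(37) = 6.0828
Scalar projection = u.v / |v| = 47 / sqrt(37) = 7.7268

7.7268


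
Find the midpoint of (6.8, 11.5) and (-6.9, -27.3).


M = ((6.8+(-6.9))/2, (11.5+(-27.3))/2)
= (-0.05, -7.9)

(-0.05, -7.9)


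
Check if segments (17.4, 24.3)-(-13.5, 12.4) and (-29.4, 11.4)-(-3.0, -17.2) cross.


Cross products: d1=1679.04, d2=481.14, d3=-158.31, d4=1039.59
d1*d2 < 0 and d3*d4 < 0? no

No, they don't intersect


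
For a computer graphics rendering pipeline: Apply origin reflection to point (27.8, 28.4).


Reflection over origin: (x,y) -> (-x,-y)
(27.8, 28.4) -> (-27.8, -28.4)

(-27.8, -28.4)


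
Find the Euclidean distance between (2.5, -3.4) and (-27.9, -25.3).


dx=-30.4, dy=-21.9
d^2 = (-30.4)^2 + (-21.9)^2 = 1403.77
d = sqrt(1403.77) = 37.4669

37.4669


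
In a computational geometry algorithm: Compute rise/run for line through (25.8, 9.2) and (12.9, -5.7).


slope = (y2-y1)/(x2-x1) = ((-5.7)-9.2)/(12.9-25.8) = (-14.9)/(-12.9) = 1.155

1.155


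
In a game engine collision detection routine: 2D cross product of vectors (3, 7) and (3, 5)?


u x v = u_x*v_y - u_y*v_x = 3*5 - 7*3
= 15 - 21 = -6

-6


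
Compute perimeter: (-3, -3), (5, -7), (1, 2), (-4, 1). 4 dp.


Sides: (-3, -3)->(5, -7): sqrt(80) = 8.944272, (5, -7)->(1, 2): sqrt(97) = 9.848858, (1, 2)->(-4, 1): sqrt(26) = 5.09902, (-4, 1)->(-3, -3): sqrt(17) = 4.123106
Sum = 28.015256
Perimeter = 28.0153

28.0153


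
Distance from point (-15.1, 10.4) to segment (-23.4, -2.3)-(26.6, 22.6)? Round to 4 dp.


Project P onto AB: t = 0.2344 (clamped to [0,1])
Closest point on segment: (-11.6816, 3.5358)
Distance: 7.6683

7.6683


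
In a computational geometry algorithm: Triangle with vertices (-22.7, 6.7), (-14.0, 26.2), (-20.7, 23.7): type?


Side lengths squared: AB^2=455.94, BC^2=51.14, CA^2=293
Sorted: [51.14, 293, 455.94]
By sides: Scalene, By angles: Obtuse

Scalene, Obtuse


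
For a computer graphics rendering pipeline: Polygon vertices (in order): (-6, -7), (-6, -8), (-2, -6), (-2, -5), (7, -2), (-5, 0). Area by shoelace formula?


Shoelace sum: ((-6)*(-8) - (-6)*(-7)) + ((-6)*(-6) - (-2)*(-8)) + ((-2)*(-5) - (-2)*(-6)) + ((-2)*(-2) - 7*(-5)) + (7*0 - (-5)*(-2)) + ((-5)*(-7) - (-6)*0)
= 88
Area = |88|/2 = 44

44


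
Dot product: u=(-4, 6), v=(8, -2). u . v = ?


u . v = u_x*v_x + u_y*v_y = (-4)*8 + 6*(-2)
= (-32) + (-12) = -44

-44


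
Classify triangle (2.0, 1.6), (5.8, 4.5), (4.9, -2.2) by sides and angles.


Side lengths squared: AB^2=22.85, BC^2=45.7, CA^2=22.85
Sorted: [22.85, 22.85, 45.7]
By sides: Isosceles, By angles: Right

Isosceles, Right


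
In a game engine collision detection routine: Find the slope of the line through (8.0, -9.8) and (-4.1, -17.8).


slope = (y2-y1)/(x2-x1) = ((-17.8)-(-9.8))/((-4.1)-8) = (-8)/(-12.1) = 0.6612

0.6612


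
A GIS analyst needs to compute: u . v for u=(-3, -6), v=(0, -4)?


u . v = u_x*v_x + u_y*v_y = (-3)*0 + (-6)*(-4)
= 0 + 24 = 24

24


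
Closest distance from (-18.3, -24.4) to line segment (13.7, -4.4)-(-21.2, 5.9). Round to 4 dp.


Project P onto AB: t = 0.6879 (clamped to [0,1])
Closest point on segment: (-10.3064, 2.685)
Distance: 28.2399

28.2399


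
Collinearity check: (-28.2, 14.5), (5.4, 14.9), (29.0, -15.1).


Cross product: (5.4-(-28.2))*((-15.1)-14.5) - (14.9-14.5)*(29-(-28.2))
= -1017.44

No, not collinear


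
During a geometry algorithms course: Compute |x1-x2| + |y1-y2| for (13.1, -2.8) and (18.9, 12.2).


|13.1-18.9| + |(-2.8)-12.2| = 5.8 + 15 = 20.8

20.8


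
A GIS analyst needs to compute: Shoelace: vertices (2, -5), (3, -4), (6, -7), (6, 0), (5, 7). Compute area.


Shoelace sum: (2*(-4) - 3*(-5)) + (3*(-7) - 6*(-4)) + (6*0 - 6*(-7)) + (6*7 - 5*0) + (5*(-5) - 2*7)
= 55
Area = |55|/2 = 27.5

27.5


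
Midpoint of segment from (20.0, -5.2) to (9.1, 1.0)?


M = ((20+9.1)/2, ((-5.2)+1)/2)
= (14.55, -2.1)

(14.55, -2.1)


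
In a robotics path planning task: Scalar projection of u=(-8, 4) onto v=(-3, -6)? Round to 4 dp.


u.v = 0, |v| = sqrt(45) = 6.7082
Scalar projection = u.v / |v| = 0 / sqrt(45) = 0

0


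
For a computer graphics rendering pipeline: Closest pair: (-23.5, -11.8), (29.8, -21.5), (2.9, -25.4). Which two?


d(P0,P1) = 54.1755, d(P0,P2) = 29.6971, d(P1,P2) = 27.1812
Closest: P1 and P2

Closest pair: (29.8, -21.5) and (2.9, -25.4), distance = 27.1812


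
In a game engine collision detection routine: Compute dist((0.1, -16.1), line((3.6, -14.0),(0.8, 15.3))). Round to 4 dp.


|cross product| = 108.43
|line direction| = sqrt(866.33) = 29.4335
Distance = 108.43/sqrt(866.33) = 3.6839

3.6839


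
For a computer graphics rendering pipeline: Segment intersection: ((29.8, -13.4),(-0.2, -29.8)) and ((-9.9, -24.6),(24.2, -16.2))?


Cross products: d1=48.44, d2=-258.8, d3=-315.08, d4=-7.84
d1*d2 < 0 and d3*d4 < 0? no

No, they don't intersect


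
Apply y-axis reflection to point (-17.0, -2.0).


Reflection over y-axis: (x,y) -> (-x,y)
(-17, -2) -> (17, -2)

(17, -2)


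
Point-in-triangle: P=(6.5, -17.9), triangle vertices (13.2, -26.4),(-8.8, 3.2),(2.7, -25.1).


Cross products: AB x AP = 11.32, BC x BP = 190.34, CA x CP = 80.54
All same sign? yes

Yes, inside


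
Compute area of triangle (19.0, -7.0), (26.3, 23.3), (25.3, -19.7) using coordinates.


Area = |x_A(y_B-y_C) + x_B(y_C-y_A) + x_C(y_A-y_B)|/2
= |817 + (-334.01) + (-766.59)|/2
= 283.6/2 = 141.8

141.8


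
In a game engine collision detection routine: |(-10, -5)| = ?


|u| = sqrt((-10)^2 + (-5)^2) = sqrt(125) = 11.1803

11.1803


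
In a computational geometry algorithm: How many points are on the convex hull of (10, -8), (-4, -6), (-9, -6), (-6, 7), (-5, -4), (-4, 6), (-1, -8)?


Convex hull vertices (CCW): (-9, -6), (-1, -8), (10, -8), (-4, 6), (-6, 7)
Count = 5

5


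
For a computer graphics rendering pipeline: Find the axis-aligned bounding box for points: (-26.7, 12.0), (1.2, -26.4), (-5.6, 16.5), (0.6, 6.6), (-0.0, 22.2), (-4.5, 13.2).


x range: [-26.7, 1.2]
y range: [-26.4, 22.2]
Bounding box: (-26.7,-26.4) to (1.2,22.2)

(-26.7,-26.4) to (1.2,22.2)


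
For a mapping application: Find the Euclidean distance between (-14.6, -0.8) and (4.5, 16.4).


dx=19.1, dy=17.2
d^2 = 19.1^2 + 17.2^2 = 660.65
d = sqrt(660.65) = 25.7031

25.7031


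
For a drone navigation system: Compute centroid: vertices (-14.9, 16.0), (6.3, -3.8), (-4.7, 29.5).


Centroid = ((x_A+x_B+x_C)/3, (y_A+y_B+y_C)/3)
= (((-14.9)+6.3+(-4.7))/3, (16+(-3.8)+29.5)/3)
= (-4.4333, 13.9)

(-4.4333, 13.9)


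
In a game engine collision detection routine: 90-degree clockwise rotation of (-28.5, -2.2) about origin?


90° CW: (x,y) -> (y, -x)
(-28.5,-2.2) -> (-2.2, 28.5)

(-2.2, 28.5)


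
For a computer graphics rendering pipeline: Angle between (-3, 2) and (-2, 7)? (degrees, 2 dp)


u.v = 20, |u| = sqrt(13) = 3.6056, |v| = sqrt(53) = 7.2801
cos(theta) = u.v/(|u||v|) = 20/sqrt(689) = 0.761939
theta = acos(0.761939) = 40.36 degrees

40.36 degrees


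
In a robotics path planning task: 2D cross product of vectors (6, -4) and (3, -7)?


u x v = u_x*v_y - u_y*v_x = 6*(-7) - (-4)*3
= (-42) - (-12) = -30

-30


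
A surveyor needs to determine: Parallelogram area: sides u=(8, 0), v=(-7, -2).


|u x v| = |8*(-2) - 0*(-7)|
= |(-16) - 0| = 16

16


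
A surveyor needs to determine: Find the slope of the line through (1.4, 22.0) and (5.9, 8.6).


slope = (y2-y1)/(x2-x1) = (8.6-22)/(5.9-1.4) = (-13.4)/4.5 = -2.9778

-2.9778


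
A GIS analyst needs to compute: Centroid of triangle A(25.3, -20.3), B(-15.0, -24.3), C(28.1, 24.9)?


Centroid = ((x_A+x_B+x_C)/3, (y_A+y_B+y_C)/3)
= ((25.3+(-15)+28.1)/3, ((-20.3)+(-24.3)+24.9)/3)
= (12.8, -6.5667)

(12.8, -6.5667)


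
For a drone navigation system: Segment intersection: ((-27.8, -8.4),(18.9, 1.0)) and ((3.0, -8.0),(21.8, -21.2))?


Cross products: d1=-414.08, d2=379.08, d3=-270.84, d4=-1064
d1*d2 < 0 and d3*d4 < 0? no

No, they don't intersect


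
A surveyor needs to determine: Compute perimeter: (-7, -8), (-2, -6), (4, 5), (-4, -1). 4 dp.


Sides: (-7, -8)->(-2, -6): sqrt(29) = 5.385165, (-2, -6)->(4, 5): sqrt(157) = 12.529964, (4, 5)->(-4, -1): sqrt(100) = 10, (-4, -1)->(-7, -8): sqrt(58) = 7.615773
Sum = 35.530902
Perimeter = 35.5309

35.5309


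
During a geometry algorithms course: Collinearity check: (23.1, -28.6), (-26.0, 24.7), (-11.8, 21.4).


Cross product: ((-26)-23.1)*(21.4-(-28.6)) - (24.7-(-28.6))*((-11.8)-23.1)
= -594.83

No, not collinear


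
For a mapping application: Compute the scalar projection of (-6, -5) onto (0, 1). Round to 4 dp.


u.v = -5, |v| = sqrt(1) = 1
Scalar projection = u.v / |v| = -5 / sqrt(1) = -5

-5


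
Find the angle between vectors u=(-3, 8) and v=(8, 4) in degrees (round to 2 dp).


u.v = 8, |u| = sqrt(73) = 8.544, |v| = sqrt(80) = 8.9443
cos(theta) = u.v/(|u||v|) = 8/sqrt(5840) = 0.104685
theta = acos(0.104685) = 83.99 degrees

83.99 degrees


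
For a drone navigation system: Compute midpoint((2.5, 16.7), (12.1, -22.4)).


M = ((2.5+12.1)/2, (16.7+(-22.4))/2)
= (7.3, -2.85)

(7.3, -2.85)


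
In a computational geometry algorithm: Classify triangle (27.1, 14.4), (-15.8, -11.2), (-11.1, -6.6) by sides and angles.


Side lengths squared: AB^2=2495.77, BC^2=43.25, CA^2=1900.24
Sorted: [43.25, 1900.24, 2495.77]
By sides: Scalene, By angles: Obtuse

Scalene, Obtuse


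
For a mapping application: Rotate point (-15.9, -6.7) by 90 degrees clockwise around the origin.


90° CW: (x,y) -> (y, -x)
(-15.9,-6.7) -> (-6.7, 15.9)

(-6.7, 15.9)


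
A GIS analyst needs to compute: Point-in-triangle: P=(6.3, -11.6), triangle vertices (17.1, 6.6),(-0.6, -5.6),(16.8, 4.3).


Cross products: AB x AP = 190.38, BC x BP = -172.71, CA x CP = 19.38
All same sign? no

No, outside


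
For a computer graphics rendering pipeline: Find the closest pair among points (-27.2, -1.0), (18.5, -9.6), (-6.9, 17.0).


d(P0,P1) = 46.5022, d(P0,P2) = 27.131, d(P1,P2) = 36.7793
Closest: P0 and P2

Closest pair: (-27.2, -1.0) and (-6.9, 17.0), distance = 27.131


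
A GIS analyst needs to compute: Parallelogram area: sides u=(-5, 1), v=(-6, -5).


|u x v| = |(-5)*(-5) - 1*(-6)|
= |25 - (-6)| = 31

31


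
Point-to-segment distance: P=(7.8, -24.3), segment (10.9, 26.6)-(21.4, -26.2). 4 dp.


Project P onto AB: t = 0.9161 (clamped to [0,1])
Closest point on segment: (20.5192, -21.7706)
Distance: 12.9682

12.9682


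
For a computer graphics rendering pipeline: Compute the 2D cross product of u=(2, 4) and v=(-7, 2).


u x v = u_x*v_y - u_y*v_x = 2*2 - 4*(-7)
= 4 - (-28) = 32

32


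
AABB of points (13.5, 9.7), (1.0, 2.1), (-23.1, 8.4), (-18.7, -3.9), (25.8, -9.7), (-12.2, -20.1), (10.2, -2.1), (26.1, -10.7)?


x range: [-23.1, 26.1]
y range: [-20.1, 9.7]
Bounding box: (-23.1,-20.1) to (26.1,9.7)

(-23.1,-20.1) to (26.1,9.7)


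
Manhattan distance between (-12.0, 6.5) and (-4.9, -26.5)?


|(-12)-(-4.9)| + |6.5-(-26.5)| = 7.1 + 33 = 40.1

40.1


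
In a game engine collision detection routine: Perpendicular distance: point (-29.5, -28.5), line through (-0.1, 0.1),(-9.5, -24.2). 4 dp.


|cross product| = 445.58
|line direction| = sqrt(678.85) = 26.0548
Distance = 445.58/sqrt(678.85) = 17.1017

17.1017


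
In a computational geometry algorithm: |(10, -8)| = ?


|u| = sqrt(10^2 + (-8)^2) = sqrt(164) = 12.8062

12.8062


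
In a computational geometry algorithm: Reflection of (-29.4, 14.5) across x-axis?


Reflection over x-axis: (x,y) -> (x,-y)
(-29.4, 14.5) -> (-29.4, -14.5)

(-29.4, -14.5)


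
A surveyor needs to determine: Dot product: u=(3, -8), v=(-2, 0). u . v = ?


u . v = u_x*v_x + u_y*v_y = 3*(-2) + (-8)*0
= (-6) + 0 = -6

-6


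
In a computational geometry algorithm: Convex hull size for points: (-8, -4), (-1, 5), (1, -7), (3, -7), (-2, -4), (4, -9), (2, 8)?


Convex hull vertices (CCW): (-8, -4), (4, -9), (2, 8), (-1, 5)
Count = 4

4


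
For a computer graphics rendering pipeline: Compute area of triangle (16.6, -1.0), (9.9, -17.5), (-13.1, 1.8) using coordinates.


Area = |x_A(y_B-y_C) + x_B(y_C-y_A) + x_C(y_A-y_B)|/2
= |(-320.38) + 27.72 + (-216.15)|/2
= 508.81/2 = 254.405

254.405


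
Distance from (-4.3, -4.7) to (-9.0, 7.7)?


dx=-4.7, dy=12.4
d^2 = (-4.7)^2 + 12.4^2 = 175.85
d = sqrt(175.85) = 13.2608

13.2608


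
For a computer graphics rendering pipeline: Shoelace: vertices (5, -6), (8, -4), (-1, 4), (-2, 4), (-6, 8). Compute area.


Shoelace sum: (5*(-4) - 8*(-6)) + (8*4 - (-1)*(-4)) + ((-1)*4 - (-2)*4) + ((-2)*8 - (-6)*4) + ((-6)*(-6) - 5*8)
= 64
Area = |64|/2 = 32

32


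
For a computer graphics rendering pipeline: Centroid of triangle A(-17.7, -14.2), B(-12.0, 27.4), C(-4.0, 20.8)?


Centroid = ((x_A+x_B+x_C)/3, (y_A+y_B+y_C)/3)
= (((-17.7)+(-12)+(-4))/3, ((-14.2)+27.4+20.8)/3)
= (-11.2333, 11.3333)

(-11.2333, 11.3333)


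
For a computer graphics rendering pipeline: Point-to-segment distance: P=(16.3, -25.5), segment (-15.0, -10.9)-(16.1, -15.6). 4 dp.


Project P onto AB: t = 1 (clamped to [0,1])
Closest point on segment: (16.1, -15.6)
Distance: 9.902

9.902


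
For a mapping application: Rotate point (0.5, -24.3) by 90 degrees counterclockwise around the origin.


90° CCW: (x,y) -> (-y, x)
(0.5,-24.3) -> (24.3, 0.5)

(24.3, 0.5)


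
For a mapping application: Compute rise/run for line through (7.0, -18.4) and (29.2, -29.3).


slope = (y2-y1)/(x2-x1) = ((-29.3)-(-18.4))/(29.2-7) = (-10.9)/22.2 = -0.491

-0.491


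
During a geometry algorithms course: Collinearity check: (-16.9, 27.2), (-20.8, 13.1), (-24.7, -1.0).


Cross product: ((-20.8)-(-16.9))*((-1)-27.2) - (13.1-27.2)*((-24.7)-(-16.9))
= 0

Yes, collinear


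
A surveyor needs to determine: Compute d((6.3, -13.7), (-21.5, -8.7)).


dx=-27.8, dy=5
d^2 = (-27.8)^2 + 5^2 = 797.84
d = sqrt(797.84) = 28.2461

28.2461


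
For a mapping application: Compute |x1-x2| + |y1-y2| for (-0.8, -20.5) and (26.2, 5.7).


|(-0.8)-26.2| + |(-20.5)-5.7| = 27 + 26.2 = 53.2

53.2


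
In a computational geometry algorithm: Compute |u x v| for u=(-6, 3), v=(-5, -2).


|u x v| = |(-6)*(-2) - 3*(-5)|
= |12 - (-15)| = 27

27


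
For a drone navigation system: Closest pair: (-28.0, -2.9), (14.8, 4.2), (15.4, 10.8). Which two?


d(P0,P1) = 43.3849, d(P0,P2) = 45.511, d(P1,P2) = 6.6272
Closest: P1 and P2

Closest pair: (14.8, 4.2) and (15.4, 10.8), distance = 6.6272


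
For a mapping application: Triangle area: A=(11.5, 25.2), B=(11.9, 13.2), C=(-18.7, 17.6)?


Area = |x_A(y_B-y_C) + x_B(y_C-y_A) + x_C(y_A-y_B)|/2
= |(-50.6) + (-90.44) + (-224.4)|/2
= 365.44/2 = 182.72

182.72


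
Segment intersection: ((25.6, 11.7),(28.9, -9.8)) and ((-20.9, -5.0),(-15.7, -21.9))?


Cross products: d1=872.69, d2=816.66, d3=-1054.86, d4=-998.83
d1*d2 < 0 and d3*d4 < 0? no

No, they don't intersect


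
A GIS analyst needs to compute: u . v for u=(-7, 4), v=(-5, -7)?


u . v = u_x*v_x + u_y*v_y = (-7)*(-5) + 4*(-7)
= 35 + (-28) = 7

7


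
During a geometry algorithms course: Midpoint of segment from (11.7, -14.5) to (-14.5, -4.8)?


M = ((11.7+(-14.5))/2, ((-14.5)+(-4.8))/2)
= (-1.4, -9.65)

(-1.4, -9.65)


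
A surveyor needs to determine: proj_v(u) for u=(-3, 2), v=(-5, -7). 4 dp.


u.v = 1, |v| = sqrt(74) = 8.6023
Scalar projection = u.v / |v| = 1 / sqrt(74) = 0.1162

0.1162


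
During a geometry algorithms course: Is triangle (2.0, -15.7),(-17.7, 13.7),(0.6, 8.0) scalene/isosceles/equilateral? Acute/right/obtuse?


Side lengths squared: AB^2=1252.45, BC^2=367.38, CA^2=563.65
Sorted: [367.38, 563.65, 1252.45]
By sides: Scalene, By angles: Obtuse

Scalene, Obtuse


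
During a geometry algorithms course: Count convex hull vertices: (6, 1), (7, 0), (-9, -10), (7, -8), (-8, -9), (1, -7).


Convex hull vertices (CCW): (-9, -10), (7, -8), (7, 0), (6, 1), (-8, -9)
Count = 5

5


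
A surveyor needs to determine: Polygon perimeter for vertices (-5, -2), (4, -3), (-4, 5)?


Sides: (-5, -2)->(4, -3): sqrt(82) = 9.055385, (4, -3)->(-4, 5): sqrt(128) = 11.313708, (-4, 5)->(-5, -2): sqrt(50) = 7.071068
Sum = 27.440161
Perimeter = 27.4402

27.4402


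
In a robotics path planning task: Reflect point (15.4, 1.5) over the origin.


Reflection over origin: (x,y) -> (-x,-y)
(15.4, 1.5) -> (-15.4, -1.5)

(-15.4, -1.5)


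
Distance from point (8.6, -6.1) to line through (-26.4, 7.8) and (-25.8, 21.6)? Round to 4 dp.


|cross product| = 491.34
|line direction| = sqrt(190.8) = 13.813
Distance = 491.34/sqrt(190.8) = 35.5707

35.5707


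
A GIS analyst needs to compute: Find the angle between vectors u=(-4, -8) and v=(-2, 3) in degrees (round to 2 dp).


u.v = -16, |u| = sqrt(80) = 8.9443, |v| = sqrt(13) = 3.6056
cos(theta) = u.v/(|u||v|) = -16/sqrt(1040) = -0.496139
theta = acos(-0.496139) = 119.74 degrees

119.74 degrees


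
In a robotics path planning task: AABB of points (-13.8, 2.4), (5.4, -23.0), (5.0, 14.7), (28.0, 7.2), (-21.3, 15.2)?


x range: [-21.3, 28]
y range: [-23, 15.2]
Bounding box: (-21.3,-23) to (28,15.2)

(-21.3,-23) to (28,15.2)


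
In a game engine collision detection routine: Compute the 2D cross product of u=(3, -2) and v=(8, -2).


u x v = u_x*v_y - u_y*v_x = 3*(-2) - (-2)*8
= (-6) - (-16) = 10

10


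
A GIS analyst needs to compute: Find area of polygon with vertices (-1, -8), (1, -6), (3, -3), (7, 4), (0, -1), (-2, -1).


Shoelace sum: ((-1)*(-6) - 1*(-8)) + (1*(-3) - 3*(-6)) + (3*4 - 7*(-3)) + (7*(-1) - 0*4) + (0*(-1) - (-2)*(-1)) + ((-2)*(-8) - (-1)*(-1))
= 68
Area = |68|/2 = 34

34


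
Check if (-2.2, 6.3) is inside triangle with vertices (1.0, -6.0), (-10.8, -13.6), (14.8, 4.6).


Cross products: AB x AP = -169.46, BC x BP = 352.92, CA x CP = -203.66
All same sign? no

No, outside


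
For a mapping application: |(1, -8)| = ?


|u| = sqrt(1^2 + (-8)^2) = sqrt(65) = 8.0623

8.0623


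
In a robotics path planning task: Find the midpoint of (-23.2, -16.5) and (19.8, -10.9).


M = (((-23.2)+19.8)/2, ((-16.5)+(-10.9))/2)
= (-1.7, -13.7)

(-1.7, -13.7)


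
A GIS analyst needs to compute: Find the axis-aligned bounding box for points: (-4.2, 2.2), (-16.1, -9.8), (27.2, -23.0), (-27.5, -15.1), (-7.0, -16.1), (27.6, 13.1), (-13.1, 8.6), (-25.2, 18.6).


x range: [-27.5, 27.6]
y range: [-23, 18.6]
Bounding box: (-27.5,-23) to (27.6,18.6)

(-27.5,-23) to (27.6,18.6)
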